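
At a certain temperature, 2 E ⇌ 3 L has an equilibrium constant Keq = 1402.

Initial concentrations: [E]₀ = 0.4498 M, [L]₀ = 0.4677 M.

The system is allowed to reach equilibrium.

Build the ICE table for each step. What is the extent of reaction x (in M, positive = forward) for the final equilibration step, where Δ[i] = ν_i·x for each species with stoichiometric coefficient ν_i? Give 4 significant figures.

x = 0.2096 M

Q₀ = 0.5057 vs Keq = 1402 ⇒ Q<K, forward
Step 1:
                   E          L
  Initial     0.4498     0.4677
  Change     -0.4191     0.6287
  Equil      0.03066      1.096
  solve Keq expr → x = 0.2096; check Q = 1402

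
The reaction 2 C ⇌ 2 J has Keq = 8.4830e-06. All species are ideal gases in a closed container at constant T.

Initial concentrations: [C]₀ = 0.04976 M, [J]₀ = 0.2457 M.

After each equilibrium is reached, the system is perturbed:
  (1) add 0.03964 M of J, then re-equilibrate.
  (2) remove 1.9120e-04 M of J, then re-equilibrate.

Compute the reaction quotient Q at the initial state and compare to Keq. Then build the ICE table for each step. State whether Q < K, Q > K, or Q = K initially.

Q₀ = 24.38; Q > K (proceeds reverse)

Q₀ = 24.38 vs Keq = 8.4830e-06 ⇒ Q>K, reverse
Step 1:
                  C         J
  Initial   0.04976    0.2457
  Change     0.2448   -0.2448
  Equil      0.2946 8.5805e-04
  solve Keq expr → x = -0.1224; check Q = 8.4830e-06
Then add 0.03964 M of J.
Step 2:
                  C         J
  Initial    0.2946    0.0405
  Change    0.03952  -0.03952
  Equil      0.3341 9.7316e-04
  solve Keq expr → x = -0.01976; check Q = 8.4830e-06
Then remove 1.9120e-04 M of J.
Step 3:
                  C         J
  Initial    0.3341 7.8196e-04
  Change  -1.9064e-04 1.9064e-04
  Equil      0.3339 9.7261e-04
  solve Keq expr → x = 9.5322e-05; check Q = 8.4830e-06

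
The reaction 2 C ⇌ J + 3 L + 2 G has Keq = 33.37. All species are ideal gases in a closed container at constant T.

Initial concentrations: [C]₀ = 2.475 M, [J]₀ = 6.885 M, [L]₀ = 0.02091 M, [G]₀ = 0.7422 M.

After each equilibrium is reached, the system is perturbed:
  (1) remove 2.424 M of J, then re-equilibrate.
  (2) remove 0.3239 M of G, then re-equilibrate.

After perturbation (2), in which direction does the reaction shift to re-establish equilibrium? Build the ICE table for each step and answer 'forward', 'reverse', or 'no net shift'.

Q₀ = 5.6605e-06 vs Keq = 33.37 ⇒ Q<K, forward
Step 1:
                   C          J          L          G
  init         2.475      6.885    0.02091     0.7422
  Δ          -0.9851     0.4926      1.478     0.9851
  eq            1.49      7.378      1.499      1.727
  solve Keq expr → x = 0.4926; check Q = 33.37
Then remove 2.424 M of J.
Step 2:
                   C          J          L          G
  init          1.49      4.954      1.499      1.727
  Δ         -0.07229    0.03615     0.1084    0.07229
  eq           1.418       4.99      1.607        1.8
  solve Keq expr → x = 0.03615; check Q = 33.37
Then remove 0.3239 M of G.
Step 3:
                   C          J          L          G
  init         1.418       4.99      1.607      1.476
  Δ         -0.07109    0.03555     0.1066    0.07109
  eq           1.347      5.025      1.714      1.547
  solve Keq expr → x = 0.03555; check Q = 33.37

Direction: forward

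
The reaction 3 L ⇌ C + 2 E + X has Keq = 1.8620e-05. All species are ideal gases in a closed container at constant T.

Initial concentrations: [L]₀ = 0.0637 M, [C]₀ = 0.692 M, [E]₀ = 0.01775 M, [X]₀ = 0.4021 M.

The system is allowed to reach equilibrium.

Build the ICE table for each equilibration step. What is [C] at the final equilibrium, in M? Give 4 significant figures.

Q₀ = 0.3392 vs Keq = 1.8620e-05 ⇒ Q>K, reverse
Step 1:
                   L          C          E          X
  init        0.0637      0.692    0.01775     0.4021
  Δ          0.02629  -0.008763   -0.01753  -0.008763
  eq         0.08999     0.6832 2.2470e-04     0.3933
  solve Keq expr → x = -0.008763; check Q = 1.8620e-05

[C]_eq = 0.6832 M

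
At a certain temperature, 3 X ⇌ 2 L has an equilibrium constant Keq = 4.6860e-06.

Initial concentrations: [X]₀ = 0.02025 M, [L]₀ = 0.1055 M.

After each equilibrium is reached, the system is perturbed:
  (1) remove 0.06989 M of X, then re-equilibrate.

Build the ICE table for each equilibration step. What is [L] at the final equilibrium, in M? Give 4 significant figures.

Q₀ = 1340 vs Keq = 4.6860e-06 ⇒ Q>K, reverse
Step 1:
                   X          L
  Initial    0.02025     0.1055
  Change       0.158    -0.1053
  Equil       0.1783 1.6292e-04
  solve Keq expr → x = -0.05267; check Q = 4.6860e-06
Then remove 0.06989 M of X.
Step 2:
                   X          L
  Initial     0.1084 1.6292e-04
  Change  1.2834e-04 -8.5558e-05
  Equil       0.1085 7.7359e-05
  solve Keq expr → x = -4.2779e-05; check Q = 4.6860e-06

[L]_eq = 7.7359e-05 M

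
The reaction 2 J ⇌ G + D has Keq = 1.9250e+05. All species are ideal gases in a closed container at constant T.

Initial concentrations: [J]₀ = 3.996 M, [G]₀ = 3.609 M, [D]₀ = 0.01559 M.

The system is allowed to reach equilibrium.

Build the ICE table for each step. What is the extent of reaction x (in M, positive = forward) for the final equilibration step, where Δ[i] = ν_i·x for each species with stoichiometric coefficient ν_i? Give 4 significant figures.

Q₀ = 0.003524 vs Keq = 1.9250e+05 ⇒ Q<K, forward
Step 1:
                   J          G          D
  I            3.996      3.609    0.01559
  C           -3.988      1.994      1.994
  E         0.007648      5.603       2.01
  solve Keq expr → x = 1.994; check Q = 1.9250e+05

x = 1.994 M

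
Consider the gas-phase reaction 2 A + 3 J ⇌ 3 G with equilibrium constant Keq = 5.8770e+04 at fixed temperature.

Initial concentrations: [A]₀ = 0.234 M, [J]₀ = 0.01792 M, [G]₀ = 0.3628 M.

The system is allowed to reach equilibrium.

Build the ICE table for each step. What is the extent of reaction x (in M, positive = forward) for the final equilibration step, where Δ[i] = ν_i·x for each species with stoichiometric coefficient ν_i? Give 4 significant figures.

Q₀ = 1.5155e+05 vs Keq = 5.8770e+04 ⇒ Q>K, reverse
Step 1:
                  A         J         G
  I           0.234   0.01792    0.3628
  C        0.003985  0.005978 -0.005978
  E           0.238    0.0239    0.3568
  solve Keq expr → x = -0.001993; check Q = 5.8770e+04

x = -0.001993 M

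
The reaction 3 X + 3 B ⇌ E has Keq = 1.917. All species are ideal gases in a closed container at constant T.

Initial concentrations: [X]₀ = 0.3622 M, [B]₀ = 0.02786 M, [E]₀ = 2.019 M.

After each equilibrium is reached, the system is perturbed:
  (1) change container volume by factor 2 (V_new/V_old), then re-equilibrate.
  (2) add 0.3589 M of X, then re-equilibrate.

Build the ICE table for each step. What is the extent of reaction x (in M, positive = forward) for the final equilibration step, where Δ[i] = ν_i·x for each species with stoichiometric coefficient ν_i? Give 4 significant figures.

Q₀ = 1.9649e+06 vs Keq = 1.917 ⇒ Q>K, reverse
Step 1:
                   X          B          E
  init        0.3622    0.02786      2.019
  Δ           0.8041     0.8041     -0.268
  eq           1.166     0.8319      1.751
  solve Keq expr → x = -0.268; check Q = 1.917
Then change container volume by factor 2 (V_new/V_old).
Step 2:
                   X          B          E
  init        0.5831      0.416     0.8755
  Δ           0.3607     0.3607    -0.1202
  eq          0.9439     0.7767     0.7552
  solve Keq expr → x = -0.1202; check Q = 1.917
Then add 0.3589 M of X.
Step 3:
                   X          B          E
  init         1.303     0.7767     0.7552
  Δ           -0.136     -0.136    0.04534
  eq           1.167     0.6407     0.8006
  solve Keq expr → x = 0.04534; check Q = 1.917

x = 0.04534 M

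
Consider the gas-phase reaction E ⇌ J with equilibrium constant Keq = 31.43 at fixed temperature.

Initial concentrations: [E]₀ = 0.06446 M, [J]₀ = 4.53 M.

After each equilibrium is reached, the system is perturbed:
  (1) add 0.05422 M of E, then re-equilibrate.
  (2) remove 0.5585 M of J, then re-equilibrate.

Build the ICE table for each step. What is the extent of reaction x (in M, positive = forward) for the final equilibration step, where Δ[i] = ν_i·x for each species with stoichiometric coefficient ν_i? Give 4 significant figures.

Q₀ = 70.28 vs Keq = 31.43 ⇒ Q>K, reverse
Step 1:
                  E         J
  init      0.06446      4.53
  Δ         0.07721  -0.07721
  eq         0.1417     4.453
  solve Keq expr → x = -0.07721; check Q = 31.43
Then add 0.05422 M of E.
Step 2:
                  E         J
  init       0.1959     4.453
  Δ        -0.05255   0.05255
  eq         0.1433     4.505
  solve Keq expr → x = 0.05255; check Q = 31.43
Then remove 0.5585 M of J.
Step 3:
                  E         J
  init       0.1433     3.947
  Δ        -0.01722   0.01722
  eq         0.1261     3.964
  solve Keq expr → x = 0.01722; check Q = 31.43

x = 0.01722 M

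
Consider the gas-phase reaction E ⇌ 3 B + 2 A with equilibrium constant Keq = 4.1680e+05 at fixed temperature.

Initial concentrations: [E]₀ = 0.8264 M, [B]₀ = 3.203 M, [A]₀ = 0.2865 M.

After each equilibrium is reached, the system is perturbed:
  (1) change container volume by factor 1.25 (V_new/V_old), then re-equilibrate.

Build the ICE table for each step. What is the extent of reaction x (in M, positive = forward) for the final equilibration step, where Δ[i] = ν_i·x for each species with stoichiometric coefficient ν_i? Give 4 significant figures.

x = 7.7530e-04 M

Q₀ = 3.264 vs Keq = 4.1680e+05 ⇒ Q<K, forward
Step 1:
                   E          B          A
  init        0.8264      3.203     0.2865
  Δ          -0.8248      2.474       1.65
  eq        0.001646      5.677      1.936
  solve Keq expr → x = 0.8248; check Q = 4.1680e+05
Then change container volume by factor 1.25 (V_new/V_old).
Step 2:
                   E          B          A
  init      0.001316      4.542      1.549
  Δ       -7.7530e-04   0.002326   0.001551
  eq      5.4112e-04      4.544       1.55
  solve Keq expr → x = 7.7530e-04; check Q = 4.1680e+05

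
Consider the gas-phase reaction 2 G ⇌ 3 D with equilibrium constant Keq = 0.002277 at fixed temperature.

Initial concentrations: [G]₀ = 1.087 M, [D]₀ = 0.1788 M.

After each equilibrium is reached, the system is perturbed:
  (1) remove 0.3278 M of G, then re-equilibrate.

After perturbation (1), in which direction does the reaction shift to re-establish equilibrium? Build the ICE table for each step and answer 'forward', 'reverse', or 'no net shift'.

Q₀ = 0.004838 vs Keq = 0.002277 ⇒ Q>K, reverse
Step 1:
                   G          D
  init         1.087     0.1788
  Δ          0.02506   -0.03759
  eq           1.112     0.1412
  solve Keq expr → x = -0.01253; check Q = 0.002277
Then remove 0.3278 M of G.
Step 2:
                   G          D
  init        0.7843     0.1412
  Δ          0.01839   -0.02759
  eq          0.8027     0.1136
  solve Keq expr → x = -0.009196; check Q = 0.002277

Direction: reverse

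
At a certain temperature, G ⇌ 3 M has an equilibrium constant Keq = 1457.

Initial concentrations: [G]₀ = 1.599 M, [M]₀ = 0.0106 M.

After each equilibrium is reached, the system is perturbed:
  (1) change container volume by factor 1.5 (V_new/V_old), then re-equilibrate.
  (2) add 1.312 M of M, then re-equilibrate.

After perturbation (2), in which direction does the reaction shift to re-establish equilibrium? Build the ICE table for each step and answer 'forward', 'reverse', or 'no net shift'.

Q₀ = 7.4485e-07 vs Keq = 1457 ⇒ Q<K, forward
Step 1:
                    G           M
  Initial       1.599      0.0106
  Change       -1.532       4.596
  Equil       0.06708       4.606
  solve Keq expr → x = 1.532; check Q = 1457
Then change container volume by factor 1.5 (V_new/V_old).
Step 2:
                    G           M
  Initial     0.04472       3.071
  Change     -0.02345     0.07034
  Equil       0.02127       3.141
  solve Keq expr → x = 0.02345; check Q = 1457
Then add 1.312 M of M.
Step 3:
                    G           M
  Initial     0.02127       4.453
  Change      0.03514     -0.1054
  Equil       0.05641       4.348
  solve Keq expr → x = -0.03514; check Q = 1457

Direction: reverse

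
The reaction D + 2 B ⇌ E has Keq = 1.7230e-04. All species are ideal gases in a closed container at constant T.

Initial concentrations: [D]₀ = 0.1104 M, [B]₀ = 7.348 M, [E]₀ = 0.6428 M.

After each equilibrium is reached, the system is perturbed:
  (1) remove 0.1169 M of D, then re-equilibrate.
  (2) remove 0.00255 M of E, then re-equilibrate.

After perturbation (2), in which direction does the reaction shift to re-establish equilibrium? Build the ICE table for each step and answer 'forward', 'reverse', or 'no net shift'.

Q₀ = 0.1078 vs Keq = 1.7230e-04 ⇒ Q>K, reverse
Step 1:
                  D         B         E
  I          0.1104     7.348    0.6428
  C          0.6333     1.267   -0.6333
  E          0.7437     8.615  0.009509
  solve Keq expr → x = -0.6333; check Q = 1.7230e-04
Then remove 0.1169 M of D.
Step 2:
                  D         B         E
  I          0.6268     8.615  0.009509
  C         0.00147  0.002941  -0.00147
  E          0.6283     8.618  0.008039
  solve Keq expr → x = -0.00147; check Q = 1.7230e-04
Then remove 0.00255 M of E.
Step 3:
                  D         B         E
  I          0.6283     8.618  0.005489
  C       -0.002509 -0.005017  0.002509
  E          0.6258     8.613  0.007997
  solve Keq expr → x = 0.002509; check Q = 1.7230e-04

Direction: forward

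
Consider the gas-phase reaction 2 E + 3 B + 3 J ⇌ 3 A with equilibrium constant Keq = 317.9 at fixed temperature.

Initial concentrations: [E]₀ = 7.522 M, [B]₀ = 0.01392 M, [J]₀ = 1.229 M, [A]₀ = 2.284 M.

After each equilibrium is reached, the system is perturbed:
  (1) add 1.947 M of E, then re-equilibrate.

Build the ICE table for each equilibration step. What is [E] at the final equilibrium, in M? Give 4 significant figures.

[E]_eq = 9.498 M

Q₀ = 4.2058e+04 vs Keq = 317.9 ⇒ Q>K, reverse
Step 1:
                  E         B         J         A
  Initial     7.522   0.01392     1.229     2.284
  Change     0.0349   0.05235   0.05235  -0.05235
  Equil       7.557   0.06627     1.281     2.232
  solve Keq expr → x = -0.01745; check Q = 317.9
Then add 1.947 M of E.
Step 2:
                  E         B         J         A
  Initial     9.504   0.06627     1.281     2.232
  Change  -0.005835 -0.008752 -0.008752  0.008752
  Equil       9.498   0.05752     1.273      2.24
  solve Keq expr → x = 0.002917; check Q = 317.9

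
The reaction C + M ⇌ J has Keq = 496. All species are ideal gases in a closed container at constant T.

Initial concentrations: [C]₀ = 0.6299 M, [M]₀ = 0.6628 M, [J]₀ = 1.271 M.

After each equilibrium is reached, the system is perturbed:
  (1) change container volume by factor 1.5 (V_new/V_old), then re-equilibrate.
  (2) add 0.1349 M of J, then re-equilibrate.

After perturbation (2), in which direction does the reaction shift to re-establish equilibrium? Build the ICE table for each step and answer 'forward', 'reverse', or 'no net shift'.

Q₀ = 3.044 vs Keq = 496 ⇒ Q<K, forward
Step 1:
                  C         M         J
  I          0.6299    0.6628     1.271
  C          -0.583    -0.583     0.583
  E         0.04686   0.07976     1.854
  solve Keq expr → x = 0.583; check Q = 496
Then change container volume by factor 1.5 (V_new/V_old).
Step 2:
                  C         M         J
  I         0.03124   0.05318     1.236
  C        0.008729  0.008729 -0.008729
  E         0.03997    0.0619     1.227
  solve Keq expr → x = -0.008729; check Q = 496
Then add 0.1349 M of J.
Step 3:
                  C         M         J
  I         0.03997    0.0619     1.362
  C        0.002555  0.002555 -0.002555
  E         0.04253   0.06446      1.36
  solve Keq expr → x = -0.002555; check Q = 496

Direction: reverse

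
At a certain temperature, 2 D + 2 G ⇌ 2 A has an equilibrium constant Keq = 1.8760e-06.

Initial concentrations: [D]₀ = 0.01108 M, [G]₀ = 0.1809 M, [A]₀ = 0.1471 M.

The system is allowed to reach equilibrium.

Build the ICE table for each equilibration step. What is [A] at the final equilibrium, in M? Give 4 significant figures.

Q₀ = 5386 vs Keq = 1.8760e-06 ⇒ Q>K, reverse
Step 1:
                   D          G          A
  Initial    0.01108     0.1809     0.1471
  Change       0.147      0.147     -0.147
  Equil       0.1581     0.3279 7.1015e-05
  solve Keq expr → x = -0.07351; check Q = 1.8760e-06

[A]_eq = 7.1015e-05 M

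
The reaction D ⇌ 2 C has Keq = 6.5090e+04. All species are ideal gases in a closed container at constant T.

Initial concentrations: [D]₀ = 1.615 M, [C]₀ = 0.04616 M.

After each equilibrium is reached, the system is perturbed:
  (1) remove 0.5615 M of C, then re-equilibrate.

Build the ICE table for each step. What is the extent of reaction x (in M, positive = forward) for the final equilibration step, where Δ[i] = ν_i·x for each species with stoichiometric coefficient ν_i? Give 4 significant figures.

x = 5.1666e-05 M

Q₀ = 0.001319 vs Keq = 6.5090e+04 ⇒ Q<K, forward
Step 1:
                    D           C
  init          1.615     0.04616
  Δ            -1.615        3.23
  eq       1.6487e-04       3.276
  solve Keq expr → x = 1.615; check Q = 6.5090e+04
Then remove 0.5615 M of C.
Step 2:
                    D           C
  init     1.6487e-04       2.714
  Δ       -5.1666e-05  1.0333e-04
  eq       1.1320e-04       2.714
  solve Keq expr → x = 5.1666e-05; check Q = 6.5090e+04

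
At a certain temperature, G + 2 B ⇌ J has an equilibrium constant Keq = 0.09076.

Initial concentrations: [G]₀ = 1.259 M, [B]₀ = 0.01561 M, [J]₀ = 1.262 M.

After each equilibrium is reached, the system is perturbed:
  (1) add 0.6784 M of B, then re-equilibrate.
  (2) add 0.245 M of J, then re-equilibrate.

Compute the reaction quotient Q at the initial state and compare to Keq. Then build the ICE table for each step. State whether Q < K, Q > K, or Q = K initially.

Q₀ = 4114 vs Keq = 0.09076 ⇒ Q>K, reverse
Step 1:
                    G           B           J
  Initial       1.259     0.01561       1.262
  Change       0.7894       1.579     -0.7894
  Equil         2.048       1.594      0.4726
  solve Keq expr → x = -0.7894; check Q = 0.09076
Then add 0.6784 M of B.
Step 2:
                    G           B           J
  Initial       2.048       2.273      0.4726
  Change      -0.1678     -0.3357      0.1678
  Equil         1.881       1.937      0.6405
  solve Keq expr → x = 0.1678; check Q = 0.09076
Then add 0.245 M of J.
Step 3:
                    G           B           J
  Initial       1.881       1.937      0.8855
  Change      0.08789      0.1758    -0.08789
  Equil         1.968       2.113      0.7976
  solve Keq expr → x = -0.08789; check Q = 0.09076

Q₀ = 4114; Q > K (proceeds reverse)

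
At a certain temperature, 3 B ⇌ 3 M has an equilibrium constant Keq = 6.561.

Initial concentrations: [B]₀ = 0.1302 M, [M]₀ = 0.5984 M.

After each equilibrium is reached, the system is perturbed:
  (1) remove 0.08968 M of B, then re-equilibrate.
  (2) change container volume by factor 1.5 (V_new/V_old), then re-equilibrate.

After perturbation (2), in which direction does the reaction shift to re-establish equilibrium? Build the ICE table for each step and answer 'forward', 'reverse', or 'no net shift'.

Direction: no net shift

Q₀ = 97.08 vs Keq = 6.561 ⇒ Q>K, reverse
Step 1:
                  B         M
  init       0.1302    0.5984
  Δ          0.1235   -0.1235
  eq         0.2537    0.4749
  solve Keq expr → x = -0.04116; check Q = 6.561
Then remove 0.08968 M of B.
Step 2:
                  B         M
  init        0.164    0.4749
  Δ         0.05846  -0.05846
  eq         0.2225    0.4165
  solve Keq expr → x = -0.01949; check Q = 6.561
Then change container volume by factor 1.5 (V_new/V_old).
Step 3:
                  B         M
  init       0.1483    0.2776
  Δ               0         0
  eq         0.1483    0.2776
  solve Keq expr → x = 0; check Q = 6.561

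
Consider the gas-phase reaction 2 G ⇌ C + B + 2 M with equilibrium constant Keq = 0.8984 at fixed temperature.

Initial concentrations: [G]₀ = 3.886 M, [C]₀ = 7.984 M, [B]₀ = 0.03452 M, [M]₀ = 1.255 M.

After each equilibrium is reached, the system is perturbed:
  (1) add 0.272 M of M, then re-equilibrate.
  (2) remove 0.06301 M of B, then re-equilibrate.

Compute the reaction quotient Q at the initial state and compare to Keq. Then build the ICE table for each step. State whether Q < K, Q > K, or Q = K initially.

Q₀ = 0.02875; Q < K (proceeds forward)

Q₀ = 0.02875 vs Keq = 0.8984 ⇒ Q<K, forward
Step 1:
                    G           C           B           M
  Initial       3.886       7.984     0.03452       1.255
  Change      -0.6053      0.3027      0.3027      0.6053
  Equil         3.281       8.287      0.3372        1.86
  solve Keq expr → x = 0.3027; check Q = 0.8984
Then add 0.272 M of M.
Step 2:
                    G           C           B           M
  Initial       3.281       8.287      0.3372       2.132
  Change      0.08516    -0.04258    -0.04258    -0.08516
  Equil         3.366       8.244      0.2946       2.047
  solve Keq expr → x = -0.04258; check Q = 0.8984
Then remove 0.06301 M of B.
Step 3:
                    G           C           B           M
  Initial       3.366       8.244      0.2316       2.047
  Change     -0.06611     0.03305     0.03305     0.06611
  Equil           3.3       8.277      0.2646       2.113
  solve Keq expr → x = 0.03305; check Q = 0.8984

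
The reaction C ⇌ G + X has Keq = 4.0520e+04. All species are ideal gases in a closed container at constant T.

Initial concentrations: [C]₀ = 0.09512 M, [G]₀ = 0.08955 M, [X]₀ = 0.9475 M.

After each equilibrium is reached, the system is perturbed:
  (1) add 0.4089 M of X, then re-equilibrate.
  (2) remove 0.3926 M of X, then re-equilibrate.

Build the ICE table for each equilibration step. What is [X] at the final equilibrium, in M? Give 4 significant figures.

[X]_eq = 1.059 M

Q₀ = 0.892 vs Keq = 4.0520e+04 ⇒ Q<K, forward
Step 1:
                   C          G          X
  init       0.09512    0.08955     0.9475
  Δ         -0.09512    0.09512    0.09512
  eq      4.7516e-06     0.1847      1.043
  solve Keq expr → x = 0.09512; check Q = 4.0520e+04
Then add 0.4089 M of X.
Step 2:
                   C          G          X
  init    4.7516e-06     0.1847      1.452
  Δ       1.8634e-06 -1.8634e-06 -1.8634e-06
  eq      6.6150e-06     0.1847      1.452
  solve Keq expr → x = -1.8634e-06; check Q = 4.0520e+04
Then remove 0.3926 M of X.
Step 3:
                   C          G          X
  init    6.6150e-06     0.1847      1.059
  Δ       -1.7892e-06 1.7892e-06 1.7892e-06
  eq      4.8259e-06     0.1847      1.059
  solve Keq expr → x = 1.7892e-06; check Q = 4.0520e+04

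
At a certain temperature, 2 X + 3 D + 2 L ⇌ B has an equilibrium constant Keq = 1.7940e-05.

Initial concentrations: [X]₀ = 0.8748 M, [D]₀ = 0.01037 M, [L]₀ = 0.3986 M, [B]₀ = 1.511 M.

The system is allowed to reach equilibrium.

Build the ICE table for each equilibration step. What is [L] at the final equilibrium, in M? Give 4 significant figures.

Q₀ = 1.1144e+07 vs Keq = 1.7940e-05 ⇒ Q>K, reverse
Step 1:
                   X          D          L          B
  I           0.8748    0.01037     0.3986      1.511
  C            2.716      4.074      2.716     -1.358
  E            3.591      4.085      3.115     0.1529
  solve Keq expr → x = -1.358; check Q = 1.7940e-05

[L]_eq = 3.115 M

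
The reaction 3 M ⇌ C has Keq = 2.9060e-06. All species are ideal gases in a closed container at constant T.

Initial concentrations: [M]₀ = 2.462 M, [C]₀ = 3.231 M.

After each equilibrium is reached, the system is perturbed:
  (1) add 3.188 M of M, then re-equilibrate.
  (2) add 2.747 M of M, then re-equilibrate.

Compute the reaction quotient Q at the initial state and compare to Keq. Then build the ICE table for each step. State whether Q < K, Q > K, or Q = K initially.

Q₀ = 0.2165; Q > K (proceeds reverse)

Q₀ = 0.2165 vs Keq = 2.9060e-06 ⇒ Q>K, reverse
Step 1:
                  M         C
  I           2.462     3.231
  C           9.677    -3.226
  E           12.14  0.005199
  solve Keq expr → x = -3.226; check Q = 2.9060e-06
Then add 3.188 M of M.
Step 2:
                  M         C
  I           15.33  0.005199
  C         -0.0157  0.005233
  E           15.31   0.01043
  solve Keq expr → x = 0.005233; check Q = 2.9060e-06
Then add 2.747 M of M.
Step 3:
                  M         C
  I           18.06   0.01043
  C        -0.01988  0.006626
  E           18.04   0.01706
  solve Keq expr → x = 0.006626; check Q = 2.9060e-06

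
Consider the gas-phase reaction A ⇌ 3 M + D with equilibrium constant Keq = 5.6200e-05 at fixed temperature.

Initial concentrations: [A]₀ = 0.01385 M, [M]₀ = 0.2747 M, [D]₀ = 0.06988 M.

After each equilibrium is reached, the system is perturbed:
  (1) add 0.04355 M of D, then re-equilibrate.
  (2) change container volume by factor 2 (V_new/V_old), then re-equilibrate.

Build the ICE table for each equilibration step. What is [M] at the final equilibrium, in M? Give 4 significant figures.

Q₀ = 0.1046 vs Keq = 5.6200e-05 ⇒ Q>K, reverse
Step 1:
                   A          M          D
  init       0.01385     0.2747    0.06988
  Δ          0.06301     -0.189   -0.06301
  eq         0.07686    0.08567    0.00687
  solve Keq expr → x = -0.06301; check Q = 5.6200e-05
Then add 0.04355 M of D.
Step 2:
                   A          M          D
  init       0.07686    0.08567    0.05042
  Δ          0.01173   -0.03518   -0.01173
  eq         0.08859    0.05049    0.03869
  solve Keq expr → x = -0.01173; check Q = 5.6200e-05
Then change container volume by factor 2 (V_new/V_old).
Step 3:
                   A          M          D
  init       0.04429    0.02524    0.01935
  Δ        -0.006179    0.01854   0.006179
  eq         0.03811    0.04378    0.02553
  solve Keq expr → x = 0.006179; check Q = 5.6200e-05

[M]_eq = 0.04378 M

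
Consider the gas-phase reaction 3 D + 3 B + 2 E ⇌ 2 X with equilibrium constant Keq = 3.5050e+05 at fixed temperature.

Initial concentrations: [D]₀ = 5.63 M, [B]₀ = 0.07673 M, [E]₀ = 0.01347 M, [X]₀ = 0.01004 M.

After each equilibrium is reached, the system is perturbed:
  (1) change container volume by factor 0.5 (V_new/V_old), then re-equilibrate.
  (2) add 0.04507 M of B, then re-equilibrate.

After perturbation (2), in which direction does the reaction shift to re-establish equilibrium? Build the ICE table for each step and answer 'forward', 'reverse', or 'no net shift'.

Direction: forward

Q₀ = 6.891 vs Keq = 3.5050e+05 ⇒ Q<K, forward
Step 1:
                   D          B          E          X
  init          5.63    0.07673    0.01347    0.01004
  Δ         -0.01988   -0.01988   -0.01325    0.01325
  eq            5.61    0.05685 2.1841e-04    0.02329
  solve Keq expr → x = 0.006626; check Q = 3.5050e+05
Then change container volume by factor 0.5 (V_new/V_old).
Step 2:
                   D          B          E          X
  init         11.22     0.1137 4.3682e-04    0.04658
  Δ       -5.7202e-04 -5.7202e-04 -3.8135e-04 3.8135e-04
  eq           11.22     0.1131 5.5472e-05    0.04696
  solve Keq expr → x = 1.9067e-04; check Q = 3.5050e+05
Then add 0.04507 M of B.
Step 3:
                   D          B          E          X
  init         11.22     0.1582 5.5472e-05    0.04696
  Δ       -3.2850e-05 -3.2850e-05 -2.1900e-05 2.1900e-05
  eq           11.22     0.1582 3.3572e-05    0.04699
  solve Keq expr → x = 1.0950e-05; check Q = 3.5050e+05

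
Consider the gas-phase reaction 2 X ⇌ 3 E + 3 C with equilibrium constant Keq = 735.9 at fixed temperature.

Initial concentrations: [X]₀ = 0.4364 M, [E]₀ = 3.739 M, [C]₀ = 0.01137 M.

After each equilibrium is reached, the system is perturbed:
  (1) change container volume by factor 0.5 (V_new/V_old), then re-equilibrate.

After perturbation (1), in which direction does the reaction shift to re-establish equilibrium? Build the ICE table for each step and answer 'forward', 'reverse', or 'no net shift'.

Q₀ = 4.0344e-04 vs Keq = 735.9 ⇒ Q<K, forward
Step 1:
                    X           E           C
  Initial      0.4364       3.739     0.01137
  Change      -0.3241      0.4861      0.4861
  Equil        0.1123       4.225      0.4975
  solve Keq expr → x = 0.162; check Q = 735.9
Then change container volume by factor 0.5 (V_new/V_old).
Step 2:
                    X           E           C
  Initial      0.2247        8.45      0.9949
  Change       0.2266       -0.34       -0.34
  Equil        0.4513        8.11       0.655
  solve Keq expr → x = -0.1133; check Q = 735.9

Direction: reverse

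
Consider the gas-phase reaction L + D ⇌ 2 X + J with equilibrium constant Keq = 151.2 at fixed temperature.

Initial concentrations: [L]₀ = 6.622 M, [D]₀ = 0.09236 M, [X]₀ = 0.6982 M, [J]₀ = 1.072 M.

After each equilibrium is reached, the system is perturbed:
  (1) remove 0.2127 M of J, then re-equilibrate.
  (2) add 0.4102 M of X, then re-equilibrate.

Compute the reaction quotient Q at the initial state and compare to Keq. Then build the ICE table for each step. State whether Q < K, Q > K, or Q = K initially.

Q₀ = 0.8544 vs Keq = 151.2 ⇒ Q<K, forward
Step 1:
                   L          D          X          J
  init         6.622    0.09236     0.6982      1.072
  Δ         -0.09145   -0.09145     0.1829    0.09145
  eq           6.531 9.1471e-04     0.8811      1.163
  solve Keq expr → x = 0.09145; check Q = 151.2
Then remove 0.2127 M of J.
Step 2:
                   L          D          X          J
  init         6.531 9.1471e-04     0.8811     0.9507
  Δ       -1.6651e-04 -1.6651e-04 3.3302e-04 1.6651e-04
  eq            6.53 7.4820e-04     0.8814     0.9509
  solve Keq expr → x = 1.6651e-04; check Q = 151.2
Then add 0.4102 M of X.
Step 3:
                   L          D          X          J
  init          6.53 7.4820e-04      1.292     0.9509
  Δ       8.5256e-04 8.5256e-04  -0.001705 -8.5256e-04
  eq           6.531   0.001601       1.29     0.9501
  solve Keq expr → x = -8.5256e-04; check Q = 151.2

Q₀ = 0.8544; Q < K (proceeds forward)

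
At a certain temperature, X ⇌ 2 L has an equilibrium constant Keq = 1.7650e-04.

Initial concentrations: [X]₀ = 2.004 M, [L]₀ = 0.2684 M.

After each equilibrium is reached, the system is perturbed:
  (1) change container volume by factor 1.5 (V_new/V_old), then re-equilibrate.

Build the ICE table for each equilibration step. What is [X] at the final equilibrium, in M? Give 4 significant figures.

Q₀ = 0.03595 vs Keq = 1.7650e-04 ⇒ Q>K, reverse
Step 1:
                  X         L
  Initial     2.004    0.2684
  Change     0.1245    -0.249
  Equil       2.129   0.01938
  solve Keq expr → x = -0.1245; check Q = 1.7650e-04
Then change container volume by factor 1.5 (V_new/V_old).
Step 2:
                  X         L
  Initial     1.419   0.01292
  Change  -0.001448  0.002896
  Equil       1.418   0.01582
  solve Keq expr → x = 0.001448; check Q = 1.7650e-04

[X]_eq = 1.418 M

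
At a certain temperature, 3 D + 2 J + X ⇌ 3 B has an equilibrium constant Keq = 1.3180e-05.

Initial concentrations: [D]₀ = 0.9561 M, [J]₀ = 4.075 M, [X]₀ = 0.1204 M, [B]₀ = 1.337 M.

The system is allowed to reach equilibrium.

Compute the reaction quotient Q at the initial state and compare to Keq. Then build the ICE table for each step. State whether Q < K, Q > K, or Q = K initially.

Q₀ = 1.368; Q > K (proceeds reverse)

Q₀ = 1.368 vs Keq = 1.3180e-05 ⇒ Q>K, reverse
Step 1:
                  D         J         X         B
  I          0.9561     4.075    0.1204     1.337
  C           1.218    0.8117    0.4059    -1.218
  E           2.174     4.887    0.5263    0.1194
  solve Keq expr → x = -0.4059; check Q = 1.3180e-05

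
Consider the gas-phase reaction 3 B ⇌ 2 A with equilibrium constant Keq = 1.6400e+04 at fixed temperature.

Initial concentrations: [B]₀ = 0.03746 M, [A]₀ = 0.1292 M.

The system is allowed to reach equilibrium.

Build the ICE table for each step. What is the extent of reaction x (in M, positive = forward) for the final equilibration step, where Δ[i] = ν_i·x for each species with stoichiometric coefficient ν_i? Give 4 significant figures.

Q₀ = 317.6 vs Keq = 1.6400e+04 ⇒ Q<K, forward
Step 1:
                    B           A
  init        0.03746      0.1292
  Δ           -0.0265     0.01767
  eq          0.01096      0.1469
  solve Keq expr → x = 0.008834; check Q = 1.6400e+04

x = 0.008834 M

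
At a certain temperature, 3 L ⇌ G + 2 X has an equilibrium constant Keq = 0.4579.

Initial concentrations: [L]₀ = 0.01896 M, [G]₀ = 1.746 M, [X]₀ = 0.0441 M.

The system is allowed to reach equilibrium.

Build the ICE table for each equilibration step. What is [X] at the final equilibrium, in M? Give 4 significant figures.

Q₀ = 498.2 vs Keq = 0.4579 ⇒ Q>K, reverse
Step 1:
                  L         G         X
  Initial   0.01896     1.746    0.0441
  Change    0.05166  -0.01722  -0.03444
  Equil     0.07062     1.729  0.009659
  solve Keq expr → x = -0.01722; check Q = 0.4579

[X]_eq = 0.009659 M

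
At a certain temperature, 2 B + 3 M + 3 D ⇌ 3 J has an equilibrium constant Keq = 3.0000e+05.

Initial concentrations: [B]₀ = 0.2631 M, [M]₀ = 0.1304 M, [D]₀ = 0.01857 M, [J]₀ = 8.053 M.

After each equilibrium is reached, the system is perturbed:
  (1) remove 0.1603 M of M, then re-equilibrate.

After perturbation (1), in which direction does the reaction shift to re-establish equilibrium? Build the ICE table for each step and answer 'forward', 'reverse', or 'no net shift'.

Direction: reverse

Q₀ = 5.3133e+11 vs Keq = 3.0000e+05 ⇒ Q>K, reverse
Step 1:
                  B         M         D         J
  init       0.2631    0.1304   0.01857     8.053
  Δ          0.2375    0.3562    0.3562   -0.3562
  eq         0.5006    0.4866    0.3748     7.697
  solve Keq expr → x = -0.1187; check Q = 3.0000e+05
Then remove 0.1603 M of M.
Step 2:
                  B         M         D         J
  init       0.5006    0.3263    0.3748     7.697
  Δ         0.04266     0.064     0.064    -0.064
  eq         0.5432    0.3903    0.4388     7.633
  solve Keq expr → x = -0.02133; check Q = 3.0000e+05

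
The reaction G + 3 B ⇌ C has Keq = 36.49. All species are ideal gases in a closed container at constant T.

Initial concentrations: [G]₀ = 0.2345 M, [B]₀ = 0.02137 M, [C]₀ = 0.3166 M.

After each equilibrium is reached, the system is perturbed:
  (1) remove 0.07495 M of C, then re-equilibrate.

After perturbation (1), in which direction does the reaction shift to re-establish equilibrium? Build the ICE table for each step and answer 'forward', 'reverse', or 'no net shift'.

Q₀ = 1.3834e+05 vs Keq = 36.49 ⇒ Q>K, reverse
Step 1:
                  G         B         C
  init       0.2345   0.02137    0.3166
  Δ         0.08349    0.2505  -0.08349
  eq          0.318    0.2718    0.2331
  solve Keq expr → x = -0.08349; check Q = 36.49
Then remove 0.07495 M of C.
Step 2:
                  G         B         C
  init        0.318    0.2718    0.1582
  Δ       -0.008783  -0.02635  0.008783
  eq         0.3092    0.2455    0.1669
  solve Keq expr → x = 0.008783; check Q = 36.49

Direction: forward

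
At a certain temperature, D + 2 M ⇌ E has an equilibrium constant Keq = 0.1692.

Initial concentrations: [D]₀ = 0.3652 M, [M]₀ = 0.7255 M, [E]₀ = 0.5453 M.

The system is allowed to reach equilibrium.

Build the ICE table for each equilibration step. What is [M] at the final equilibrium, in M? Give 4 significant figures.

Q₀ = 2.837 vs Keq = 0.1692 ⇒ Q>K, reverse
Step 1:
                    D           M           E
  I            0.3652      0.7255      0.5453
  C            0.3247      0.6493     -0.3247
  E            0.6899       1.375      0.2206
  solve Keq expr → x = -0.3247; check Q = 0.1692

[M]_eq = 1.375 M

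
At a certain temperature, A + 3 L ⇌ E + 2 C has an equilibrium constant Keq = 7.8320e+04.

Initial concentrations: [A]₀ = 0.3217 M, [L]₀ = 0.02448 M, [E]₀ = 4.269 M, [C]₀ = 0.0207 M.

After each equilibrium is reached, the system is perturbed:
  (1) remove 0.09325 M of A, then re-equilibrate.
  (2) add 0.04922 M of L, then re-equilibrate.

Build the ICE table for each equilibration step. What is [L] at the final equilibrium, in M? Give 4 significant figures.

[L]_eq = 0.01017 M

Q₀ = 387.6 vs Keq = 7.8320e+04 ⇒ Q<K, forward
Step 1:
                   A          L          E          C
  init        0.3217    0.02448      4.269     0.0207
  Δ        -0.006242   -0.01873   0.006242    0.01248
  eq          0.3155   0.005754      4.275    0.03318
  solve Keq expr → x = 0.006242; check Q = 7.8320e+04
Then remove 0.09325 M of A.
Step 2:
                   A          L          E          C
  init        0.2222   0.005754      4.275    0.03318
  Δ       2.1800e-04 6.5399e-04 -2.1800e-04 -4.3599e-04
  eq          0.2224   0.006408      4.275    0.03275
  solve Keq expr → x = -2.1800e-04; check Q = 7.8320e+04
Then add 0.04922 M of L.
Step 3:
                   A          L          E          C
  init        0.2224    0.05563      4.275    0.03275
  Δ         -0.01515   -0.04546    0.01515    0.03031
  eq          0.2073    0.01017       4.29    0.06306
  solve Keq expr → x = 0.01515; check Q = 7.8320e+04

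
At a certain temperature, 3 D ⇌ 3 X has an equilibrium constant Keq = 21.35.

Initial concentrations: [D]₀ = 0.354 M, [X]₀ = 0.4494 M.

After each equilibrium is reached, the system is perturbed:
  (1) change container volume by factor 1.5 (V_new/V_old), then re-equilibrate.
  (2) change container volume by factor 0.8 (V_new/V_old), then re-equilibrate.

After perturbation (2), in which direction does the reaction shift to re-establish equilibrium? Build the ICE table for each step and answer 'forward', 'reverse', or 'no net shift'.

Direction: no net shift

Q₀ = 2.046 vs Keq = 21.35 ⇒ Q<K, forward
Step 1:
                   D          X
  Initial      0.354     0.4494
  Change     -0.1411     0.1411
  Equil       0.2129     0.5905
  solve Keq expr → x = 0.04704; check Q = 21.35
Then change container volume by factor 1.5 (V_new/V_old).
Step 2:
                   D          X
  Initial     0.1419     0.3937
  Change           0          0
  Equil       0.1419     0.3937
  solve Keq expr → x = 0; check Q = 21.35
Then change container volume by factor 0.8 (V_new/V_old).
Step 3:
                   D          X
  Initial     0.1774     0.4921
  Change           0          0
  Equil       0.1774     0.4921
  solve Keq expr → x = 0; check Q = 21.35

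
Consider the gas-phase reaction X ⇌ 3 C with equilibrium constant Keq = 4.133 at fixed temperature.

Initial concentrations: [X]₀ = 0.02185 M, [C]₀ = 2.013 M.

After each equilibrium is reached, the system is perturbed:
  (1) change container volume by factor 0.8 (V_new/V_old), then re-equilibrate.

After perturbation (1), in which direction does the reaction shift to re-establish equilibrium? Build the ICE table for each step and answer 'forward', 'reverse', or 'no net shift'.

Q₀ = 373.3 vs Keq = 4.133 ⇒ Q>K, reverse
Step 1:
                   X          C
  init       0.02185      2.013
  Δ           0.3032    -0.9096
  eq           0.325      1.103
  solve Keq expr → x = -0.3032; check Q = 4.133
Then change container volume by factor 0.8 (V_new/V_old).
Step 2:
                   X          C
  init        0.4063      1.379
  Δ           0.0484    -0.1452
  eq          0.4547      1.234
  solve Keq expr → x = -0.0484; check Q = 4.133

Direction: reverse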